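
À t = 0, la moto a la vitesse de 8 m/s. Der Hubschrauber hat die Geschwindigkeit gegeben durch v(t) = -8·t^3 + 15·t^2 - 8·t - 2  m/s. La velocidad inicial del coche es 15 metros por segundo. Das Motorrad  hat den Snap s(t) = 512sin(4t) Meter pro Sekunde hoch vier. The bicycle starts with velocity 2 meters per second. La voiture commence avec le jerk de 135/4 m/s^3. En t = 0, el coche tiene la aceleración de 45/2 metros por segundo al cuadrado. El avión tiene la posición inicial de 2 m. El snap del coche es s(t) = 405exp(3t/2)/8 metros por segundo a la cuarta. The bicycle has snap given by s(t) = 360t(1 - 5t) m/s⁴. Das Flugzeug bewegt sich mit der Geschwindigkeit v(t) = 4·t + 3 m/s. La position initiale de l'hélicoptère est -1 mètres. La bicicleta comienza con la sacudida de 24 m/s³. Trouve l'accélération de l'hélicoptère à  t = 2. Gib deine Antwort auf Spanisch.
Debemos derivar nuestra ecuación de la velocidad v(t) = -8·t^3 + 15·t^2 - 8·t - 2 1 vez. Tomando d/dt de v(t), encontramos a(t) = -24·t^2 + 30·t - 8. Tenemos la aceleración a(t) = -24·t^2 + 30·t - 8. Sustituyendo t = 2: a(2) = -44.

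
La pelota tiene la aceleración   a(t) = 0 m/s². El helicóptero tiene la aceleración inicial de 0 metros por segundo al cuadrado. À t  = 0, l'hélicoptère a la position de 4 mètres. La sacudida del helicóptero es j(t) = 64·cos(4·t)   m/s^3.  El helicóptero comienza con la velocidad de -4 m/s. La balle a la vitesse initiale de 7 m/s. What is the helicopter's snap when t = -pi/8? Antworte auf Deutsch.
Ausgehend von dem Ruck j(t) = 64·cos(4·t), nehmen wir 1 Ableitung. Mit d/dt von j(t) finden wir s(t) = -256·sin(4·t). Mit s(t) = -256·sin(4·t) und Einsetzen von t = -pi/8, finden wir s = 256.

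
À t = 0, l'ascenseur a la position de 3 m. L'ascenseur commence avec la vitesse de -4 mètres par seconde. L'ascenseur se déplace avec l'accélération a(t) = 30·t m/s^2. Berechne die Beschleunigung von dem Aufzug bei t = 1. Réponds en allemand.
Wir haben die Beschleunigung a(t) = 30·t. Durch Einsetzen von t = 1: a(1) = 30.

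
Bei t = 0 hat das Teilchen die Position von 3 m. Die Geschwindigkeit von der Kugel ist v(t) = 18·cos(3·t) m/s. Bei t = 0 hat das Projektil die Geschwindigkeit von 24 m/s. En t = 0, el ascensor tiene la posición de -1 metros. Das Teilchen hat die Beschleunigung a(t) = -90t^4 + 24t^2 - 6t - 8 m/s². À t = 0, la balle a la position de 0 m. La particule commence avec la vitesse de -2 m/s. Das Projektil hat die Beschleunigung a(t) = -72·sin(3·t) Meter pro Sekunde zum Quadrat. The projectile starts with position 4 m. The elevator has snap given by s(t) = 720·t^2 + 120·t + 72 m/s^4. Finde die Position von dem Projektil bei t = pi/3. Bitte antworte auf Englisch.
We must find the integral of our acceleration equation a(t) = -72·sin(3·t) 2 times. Taking ∫a(t)dt and applying v(0) = 24, we find v(t) = 24·cos(3·t). Taking ∫v(t)dt and applying x(0) = 4, we find x(t) = 8·sin(3·t) + 4. We have position x(t) = 8·sin(3·t) + 4. Substituting t = pi/3: x(pi/3) = 4.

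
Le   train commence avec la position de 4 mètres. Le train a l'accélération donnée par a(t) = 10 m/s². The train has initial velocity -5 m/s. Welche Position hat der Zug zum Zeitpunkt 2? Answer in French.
En partant de l'accélération a(t) = 10, nous prenons 2 primitives. En prenant ∫a(t)dt et en appliquant v(0) = -5, nous trouvons v(t) = 10·t - 5. En intégrant la vitesse et en utilisant la condition initiale x(0) = 4, nous obtenons x(t) = 5·t^2 - 5·t + 4. Nous avons la position x(t) = 5·t^2 - 5·t + 4. En substituant t = 2: x(2) = 14.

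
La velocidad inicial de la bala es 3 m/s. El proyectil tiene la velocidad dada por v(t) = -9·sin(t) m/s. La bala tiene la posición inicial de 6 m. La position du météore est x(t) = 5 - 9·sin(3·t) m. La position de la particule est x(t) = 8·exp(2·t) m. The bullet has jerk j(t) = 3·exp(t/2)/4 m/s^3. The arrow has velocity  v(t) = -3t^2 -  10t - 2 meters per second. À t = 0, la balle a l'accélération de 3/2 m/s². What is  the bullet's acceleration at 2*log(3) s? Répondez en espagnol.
Necesitamos integrar nuestra ecuación de la sacudida j(t) = 3·exp(t/2)/4 1 vez. Tomando ∫j(t)dt y aplicando a(0) = 3/2, encontramos a(t) = 3·exp(t/2)/2. Usando a(t) = 3·exp(t/2)/2 y sustituyendo t = 2*log(3), encontramos a = 9/2.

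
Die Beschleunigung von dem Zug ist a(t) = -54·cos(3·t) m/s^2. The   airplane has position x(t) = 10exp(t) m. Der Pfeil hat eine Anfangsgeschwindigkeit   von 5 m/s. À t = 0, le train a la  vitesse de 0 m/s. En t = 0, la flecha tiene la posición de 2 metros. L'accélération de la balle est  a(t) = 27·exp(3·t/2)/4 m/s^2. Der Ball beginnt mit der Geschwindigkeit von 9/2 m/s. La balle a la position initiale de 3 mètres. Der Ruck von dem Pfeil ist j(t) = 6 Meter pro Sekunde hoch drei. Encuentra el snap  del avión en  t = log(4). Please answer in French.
Nous devons dériver notre équation de la position x(t) = 10·exp(t) 4 fois. La dérivée de la position donne la vitesse: v(t) = 10·exp(t). En dérivant la vitesse, nous obtenons l'accélération: a(t) = 10·exp(t). La dérivée de l'accélération donne le jerk: j(t) = 10·exp(t). La dérivée du jerk donne le snap: s(t) = 10·exp(t). De l'équation du snap s(t) = 10·exp(t), nous substituons t = log(4) pour obtenir s = 40.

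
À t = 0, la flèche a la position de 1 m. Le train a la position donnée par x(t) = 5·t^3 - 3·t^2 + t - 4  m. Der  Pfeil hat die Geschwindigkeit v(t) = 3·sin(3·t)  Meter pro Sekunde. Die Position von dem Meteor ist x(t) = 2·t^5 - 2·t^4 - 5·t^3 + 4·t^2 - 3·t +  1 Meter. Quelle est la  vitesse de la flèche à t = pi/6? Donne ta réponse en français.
De l'équation de la vitesse v(t) = 3·sin(3·t), nous substituons t = pi/6 pour obtenir v = 3.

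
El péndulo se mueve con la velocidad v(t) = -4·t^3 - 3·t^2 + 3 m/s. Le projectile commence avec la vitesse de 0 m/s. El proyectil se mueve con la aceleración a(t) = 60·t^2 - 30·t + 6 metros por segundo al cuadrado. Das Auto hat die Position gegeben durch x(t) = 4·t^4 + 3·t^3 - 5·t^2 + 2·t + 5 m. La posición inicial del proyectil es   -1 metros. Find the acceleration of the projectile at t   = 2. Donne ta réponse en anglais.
Using a(t) = 60·t^2 - 30·t + 6 and substituting t = 2, we find a = 186.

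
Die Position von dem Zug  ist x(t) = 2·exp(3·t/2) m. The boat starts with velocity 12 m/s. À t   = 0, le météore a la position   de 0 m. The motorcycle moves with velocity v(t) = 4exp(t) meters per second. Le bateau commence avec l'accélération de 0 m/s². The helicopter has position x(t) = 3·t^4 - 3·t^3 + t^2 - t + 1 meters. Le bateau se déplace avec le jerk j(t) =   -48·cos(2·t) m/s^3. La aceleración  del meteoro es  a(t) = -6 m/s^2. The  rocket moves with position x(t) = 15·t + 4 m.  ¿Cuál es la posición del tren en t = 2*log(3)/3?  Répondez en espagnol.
Usando x(t) = 2·exp(3·t/2) y sustituyendo t = 2*log(3)/3, encontramos x = 6.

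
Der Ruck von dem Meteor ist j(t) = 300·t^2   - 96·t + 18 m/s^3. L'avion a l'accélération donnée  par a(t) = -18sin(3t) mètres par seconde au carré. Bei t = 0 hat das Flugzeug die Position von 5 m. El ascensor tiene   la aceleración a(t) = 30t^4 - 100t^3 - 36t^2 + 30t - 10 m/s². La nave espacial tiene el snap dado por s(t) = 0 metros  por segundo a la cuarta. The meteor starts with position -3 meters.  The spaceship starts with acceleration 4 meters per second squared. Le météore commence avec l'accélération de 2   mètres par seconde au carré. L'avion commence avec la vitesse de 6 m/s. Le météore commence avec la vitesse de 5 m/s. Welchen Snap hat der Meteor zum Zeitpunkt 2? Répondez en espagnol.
Debemos derivar nuestra ecuación de la sacudida j(t) = 300·t^2 - 96·t + 18 1 vez. Tomando d/dt de j(t), encontramos s(t) = 600·t - 96. De la ecuación del snap s(t) = 600·t - 96, sustituimos t = 2 para obtener s = 1104.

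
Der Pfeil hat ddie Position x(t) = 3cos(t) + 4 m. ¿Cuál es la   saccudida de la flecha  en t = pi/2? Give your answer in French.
En partant de la position x(t) = 3·cos(t) + 4, nous prenons 3 dérivées. En prenant d/dt de x(t), nous trouvons v(t) = -3·sin(t). En dérivant la vitesse, nous obtenons l'accélération: a(t) = -3·cos(t). En prenant d/dt de a(t), nous trouvons j(t) = 3·sin(t). De l'équation du jerk j(t) = 3·sin(t), nous substituons t = pi/2 pour obtenir j = 3.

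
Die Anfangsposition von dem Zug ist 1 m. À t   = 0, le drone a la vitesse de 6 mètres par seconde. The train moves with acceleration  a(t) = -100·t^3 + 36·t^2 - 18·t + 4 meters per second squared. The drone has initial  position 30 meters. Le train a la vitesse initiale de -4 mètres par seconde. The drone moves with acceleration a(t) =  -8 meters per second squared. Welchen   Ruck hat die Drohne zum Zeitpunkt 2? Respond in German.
Ausgehend von der Beschleunigung a(t) = -8, nehmen wir 1 Ableitung. Durch Ableiten von der Beschleunigung erhalten wir den Ruck: j(t) = 0. Wir haben den Ruck j(t) = 0. Durch Einsetzen von t = 2: j(2) = 0.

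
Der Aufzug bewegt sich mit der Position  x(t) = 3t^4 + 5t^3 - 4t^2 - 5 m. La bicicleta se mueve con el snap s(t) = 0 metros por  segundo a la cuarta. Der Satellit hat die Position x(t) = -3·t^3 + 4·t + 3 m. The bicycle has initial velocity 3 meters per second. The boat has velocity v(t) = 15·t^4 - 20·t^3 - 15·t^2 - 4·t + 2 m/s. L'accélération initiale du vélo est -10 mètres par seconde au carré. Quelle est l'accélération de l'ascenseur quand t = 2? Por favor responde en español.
Para resolver esto, necesitamos tomar 2 derivadas de nuestra ecuación de la posición x(t) = 3·t^4 + 5·t^3 - 4·t^2 - 5. Derivando la posición, obtenemos la velocidad: v(t) = 12·t^3 + 15·t^2 - 8·t. Derivando la velocidad, obtenemos la aceleración: a(t) = 36·t^2 + 30·t - 8. Usando a(t) = 36·t^2 + 30·t - 8 y sustituyendo t = 2, encontramos a = 196.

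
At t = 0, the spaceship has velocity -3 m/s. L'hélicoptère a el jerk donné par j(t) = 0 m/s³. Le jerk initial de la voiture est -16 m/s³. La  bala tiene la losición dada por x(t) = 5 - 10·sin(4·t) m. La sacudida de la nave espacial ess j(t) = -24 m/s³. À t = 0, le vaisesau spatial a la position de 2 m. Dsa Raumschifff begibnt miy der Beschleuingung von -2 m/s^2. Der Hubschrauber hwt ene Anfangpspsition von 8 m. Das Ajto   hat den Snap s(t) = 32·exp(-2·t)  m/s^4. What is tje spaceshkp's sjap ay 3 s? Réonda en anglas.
We must differentiate our jerk equation j(t) = -24 1 time. Taking d/dt of j(t), we find s(t) = 0. From the given snap equation s(t) = 0, we substitute t = 3 to get s = 0.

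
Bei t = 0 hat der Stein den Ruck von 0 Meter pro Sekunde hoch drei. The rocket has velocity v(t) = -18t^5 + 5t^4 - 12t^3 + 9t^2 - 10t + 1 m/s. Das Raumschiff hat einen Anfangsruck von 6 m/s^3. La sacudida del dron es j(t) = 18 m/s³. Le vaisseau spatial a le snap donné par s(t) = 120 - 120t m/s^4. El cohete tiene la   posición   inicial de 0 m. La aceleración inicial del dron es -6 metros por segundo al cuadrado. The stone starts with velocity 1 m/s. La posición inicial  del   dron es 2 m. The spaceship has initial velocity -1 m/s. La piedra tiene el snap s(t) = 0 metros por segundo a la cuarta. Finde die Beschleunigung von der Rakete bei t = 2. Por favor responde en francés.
Pour résoudre ceci, nous devons prendre 1 dérivée de notre équation de la vitesse v(t) = -18·t^5 + 5·t^4 - 12·t^3 + 9·t^2 - 10·t + 1. La dérivée de la vitesse donne l'accélération: a(t) = -90·t^4 + 20·t^3 - 36·t^2 + 18·t - 10. En utilisant a(t) = -90·t^4 + 20·t^3 - 36·t^2 + 18·t - 10 et en substituant t = 2, nous trouvons a = -1398.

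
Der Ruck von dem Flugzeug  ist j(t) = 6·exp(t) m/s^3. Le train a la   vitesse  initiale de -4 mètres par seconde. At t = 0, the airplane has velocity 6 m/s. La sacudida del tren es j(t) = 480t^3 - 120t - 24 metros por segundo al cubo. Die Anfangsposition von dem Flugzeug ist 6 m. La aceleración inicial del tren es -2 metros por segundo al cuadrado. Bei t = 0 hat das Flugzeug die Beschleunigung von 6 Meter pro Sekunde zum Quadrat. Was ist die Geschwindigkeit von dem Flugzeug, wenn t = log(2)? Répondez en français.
Nous devons trouver la primitive de notre équation du jerk j(t) = 6·exp(t) 2 fois. En intégrant le jerk et en utilisant la condition initiale a(0) = 6, nous obtenons a(t) = 6·exp(t). L'intégrale de l'accélération, avec v(0) = 6, donne la vitesse: v(t) = 6·exp(t). Nous avons la vitesse v(t) = 6·exp(t). En substituant t = log(2): v(log(2)) = 12.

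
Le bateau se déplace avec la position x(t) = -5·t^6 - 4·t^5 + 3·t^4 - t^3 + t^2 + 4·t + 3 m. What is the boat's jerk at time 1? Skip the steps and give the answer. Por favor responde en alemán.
Der Ruck bei t = 1 ist j = -774.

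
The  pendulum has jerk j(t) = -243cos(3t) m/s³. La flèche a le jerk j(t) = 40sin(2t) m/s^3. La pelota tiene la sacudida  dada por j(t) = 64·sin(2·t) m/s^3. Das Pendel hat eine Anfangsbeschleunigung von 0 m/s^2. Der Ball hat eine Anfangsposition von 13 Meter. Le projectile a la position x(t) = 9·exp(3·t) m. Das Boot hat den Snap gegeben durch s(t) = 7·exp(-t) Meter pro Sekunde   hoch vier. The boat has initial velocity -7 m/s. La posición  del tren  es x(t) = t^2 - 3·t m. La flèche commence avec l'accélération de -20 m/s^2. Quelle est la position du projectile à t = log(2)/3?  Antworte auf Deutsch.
Aus der Gleichung für die Position x(t) = 9·exp(3·t), setzen wir t = log(2)/3 ein und erhalten x = 18.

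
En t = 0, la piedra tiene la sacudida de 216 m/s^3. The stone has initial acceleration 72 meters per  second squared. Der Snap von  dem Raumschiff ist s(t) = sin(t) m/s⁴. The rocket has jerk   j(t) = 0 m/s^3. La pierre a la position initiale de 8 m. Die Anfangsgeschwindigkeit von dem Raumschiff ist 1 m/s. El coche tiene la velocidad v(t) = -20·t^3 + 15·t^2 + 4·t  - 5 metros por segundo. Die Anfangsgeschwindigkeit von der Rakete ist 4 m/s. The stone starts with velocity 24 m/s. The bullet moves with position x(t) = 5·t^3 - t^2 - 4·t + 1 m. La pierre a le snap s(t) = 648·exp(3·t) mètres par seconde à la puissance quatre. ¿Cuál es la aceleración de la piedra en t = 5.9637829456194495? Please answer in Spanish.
Necesitamos integrar nuestra ecuación del snap s(t) = 648·exp(3·t) 2 veces. Integrando el snap y usando la condición inicial j(0) = 216, obtenemos j(t) = 216·exp(3·t). La antiderivada de la sacudida, con a(0) = 72, da la aceleración: a(t) = 72·exp(3·t). De la ecuación de la aceleración a(t) = 72·exp(3·t), sustituimos t = 5.9637829456194495 para obtener a = 4240788075.89025.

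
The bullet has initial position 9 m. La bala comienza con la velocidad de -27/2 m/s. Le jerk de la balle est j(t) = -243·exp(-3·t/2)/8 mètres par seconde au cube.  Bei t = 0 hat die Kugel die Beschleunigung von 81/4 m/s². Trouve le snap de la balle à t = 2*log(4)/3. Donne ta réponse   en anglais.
We must differentiate our jerk equation j(t) = -243·exp(-3·t/2)/8 1 time. Differentiating jerk, we get snap: s(t) = 729·exp(-3·t/2)/16. From the given snap equation s(t) = 729·exp(-3·t/2)/16, we substitute t = 2*log(4)/3 to get s = 729/64.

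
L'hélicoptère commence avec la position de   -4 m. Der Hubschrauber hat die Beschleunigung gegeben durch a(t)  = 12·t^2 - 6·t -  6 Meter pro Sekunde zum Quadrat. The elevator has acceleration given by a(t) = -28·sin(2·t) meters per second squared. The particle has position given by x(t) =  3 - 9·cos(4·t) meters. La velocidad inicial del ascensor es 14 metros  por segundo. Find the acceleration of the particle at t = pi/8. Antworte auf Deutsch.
Um dies zu lösen, müssen wir 2 Ableitungen unserer Gleichung für die Position x(t) = 3 - 9·cos(4·t) nehmen. Mit d/dt von x(t) finden wir v(t) = 36·sin(4·t). Durch Ableiten von der Geschwindigkeit erhalten wir die Beschleunigung: a(t) = 144·cos(4·t). Mit a(t) = 144·cos(4·t) und Einsetzen von t = pi/8, finden wir a = 0.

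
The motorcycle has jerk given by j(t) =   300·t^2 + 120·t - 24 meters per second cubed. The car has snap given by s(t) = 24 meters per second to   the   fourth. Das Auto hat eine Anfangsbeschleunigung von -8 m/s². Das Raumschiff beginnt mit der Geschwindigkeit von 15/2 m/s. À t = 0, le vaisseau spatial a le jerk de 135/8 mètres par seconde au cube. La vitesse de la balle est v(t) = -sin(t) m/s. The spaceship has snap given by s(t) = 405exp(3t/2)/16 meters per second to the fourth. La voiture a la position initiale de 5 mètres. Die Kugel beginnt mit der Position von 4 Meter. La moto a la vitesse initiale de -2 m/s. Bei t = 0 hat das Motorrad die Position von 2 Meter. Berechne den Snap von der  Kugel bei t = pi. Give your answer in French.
Pour résoudre ceci, nous devons prendre 3 dérivées de notre équation de la vitesse v(t) = -sin(t). En prenant d/dt de v(t), nous trouvons a(t) = -cos(t). La dérivée de l'accélération donne le jerk: j(t) = sin(t). La dérivée du jerk donne le snap: s(t) = cos(t). De l'équation du snap s(t) = cos(t), nous substituons t = pi pour obtenir s = -1.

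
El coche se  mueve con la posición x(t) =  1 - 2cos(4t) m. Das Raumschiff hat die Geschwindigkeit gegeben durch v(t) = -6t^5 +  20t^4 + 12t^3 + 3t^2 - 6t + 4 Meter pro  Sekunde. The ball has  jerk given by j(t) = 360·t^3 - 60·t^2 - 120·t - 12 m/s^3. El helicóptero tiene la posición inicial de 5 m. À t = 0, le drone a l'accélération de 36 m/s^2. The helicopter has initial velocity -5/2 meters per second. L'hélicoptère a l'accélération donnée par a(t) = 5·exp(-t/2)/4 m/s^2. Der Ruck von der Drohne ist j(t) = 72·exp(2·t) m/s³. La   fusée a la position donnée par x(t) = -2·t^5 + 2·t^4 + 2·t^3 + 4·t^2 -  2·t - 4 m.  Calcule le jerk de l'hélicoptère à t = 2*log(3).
En partant de l'accélération a(t) = 5·exp(-t/2)/4, nous prenons 1 dérivée. En prenant d/dt de a(t), nous trouvons j(t) = -5·exp(-t/2)/8. Nous avons le jerk j(t) = -5·exp(-t/2)/8. En substituant t = 2*log(3): j(2*log(3)) = -5/24.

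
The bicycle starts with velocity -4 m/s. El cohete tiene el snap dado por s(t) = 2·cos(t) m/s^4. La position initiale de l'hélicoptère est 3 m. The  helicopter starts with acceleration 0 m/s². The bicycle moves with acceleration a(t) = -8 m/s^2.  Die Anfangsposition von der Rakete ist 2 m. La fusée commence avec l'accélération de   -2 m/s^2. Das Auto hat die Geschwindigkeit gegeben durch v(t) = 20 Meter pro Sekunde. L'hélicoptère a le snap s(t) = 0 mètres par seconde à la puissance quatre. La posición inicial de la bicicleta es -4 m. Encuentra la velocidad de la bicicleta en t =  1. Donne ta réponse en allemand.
Wir müssen das Integral unserer Gleichung für die Beschleunigung a(t) = -8 1-mal finden. Das Integral von der Beschleunigung, mit v(0) = -4, ergibt die Geschwindigkeit: v(t) = -8·t - 4. Mit v(t) = -8·t - 4 und Einsetzen von t = 1, finden wir v = -12.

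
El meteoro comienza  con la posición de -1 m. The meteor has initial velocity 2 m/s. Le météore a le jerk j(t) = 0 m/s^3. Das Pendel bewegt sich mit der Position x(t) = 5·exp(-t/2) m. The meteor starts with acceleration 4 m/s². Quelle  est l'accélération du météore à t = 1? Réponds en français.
Nous devons intégrer notre équation du jerk j(t) = 0 1 fois. La primitive du jerk est l'accélération. En utilisant a(0) = 4, nous obtenons a(t) = 4. De l'équation de l'accélération a(t) = 4, nous substituons t = 1 pour obtenir a = 4.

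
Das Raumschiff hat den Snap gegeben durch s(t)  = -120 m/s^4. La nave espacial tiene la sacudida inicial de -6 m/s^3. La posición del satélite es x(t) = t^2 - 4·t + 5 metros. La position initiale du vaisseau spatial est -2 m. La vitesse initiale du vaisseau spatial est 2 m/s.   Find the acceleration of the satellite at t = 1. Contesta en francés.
Nous devons dériver notre équation de la position x(t) = t^2 - 4·t + 5 2 fois. En prenant d/dt de x(t), nous trouvons v(t) = 2·t - 4. La dérivée de la vitesse donne l'accélération: a(t) = 2. De l'équation de l'accélération a(t) = 2, nous substituons t = 1 pour obtenir a = 2.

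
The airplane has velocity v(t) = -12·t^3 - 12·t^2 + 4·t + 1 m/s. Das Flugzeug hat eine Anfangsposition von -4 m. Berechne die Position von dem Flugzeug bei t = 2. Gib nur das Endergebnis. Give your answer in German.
x(2) = -74.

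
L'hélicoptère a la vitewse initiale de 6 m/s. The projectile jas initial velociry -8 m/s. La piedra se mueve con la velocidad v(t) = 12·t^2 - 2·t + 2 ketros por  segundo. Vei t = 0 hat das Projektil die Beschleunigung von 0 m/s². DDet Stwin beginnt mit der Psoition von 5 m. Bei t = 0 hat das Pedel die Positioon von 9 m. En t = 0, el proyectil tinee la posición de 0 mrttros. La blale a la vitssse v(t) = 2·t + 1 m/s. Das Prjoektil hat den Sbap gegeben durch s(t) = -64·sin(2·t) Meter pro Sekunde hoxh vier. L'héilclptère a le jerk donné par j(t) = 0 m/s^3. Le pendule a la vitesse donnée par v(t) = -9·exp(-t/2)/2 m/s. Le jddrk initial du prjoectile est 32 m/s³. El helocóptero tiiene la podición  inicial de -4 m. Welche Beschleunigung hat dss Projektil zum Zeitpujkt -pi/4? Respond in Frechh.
En partant du snap s(t) = -64·sin(2·t), nous prenons 2 primitives. L'intégrale du snap est le jerk. En utilisant j(0) = 32, nous obtenons j(t) = 32·cos(2·t). En intégrant le jerk et en utilisant la condition initiale a(0) = 0, nous obtenons a(t) = 16·sin(2·t). De l'équation de l'accélération a(t) = 16·sin(2·t), nous substituons t = -pi/4 pour obtenir a = -16.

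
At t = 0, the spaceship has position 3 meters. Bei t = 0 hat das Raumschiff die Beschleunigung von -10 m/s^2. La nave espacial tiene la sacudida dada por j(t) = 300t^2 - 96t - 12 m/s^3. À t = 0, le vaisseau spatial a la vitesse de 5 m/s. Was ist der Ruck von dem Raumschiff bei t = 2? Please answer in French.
Nous avons le jerk j(t) = 300·t^2 - 96·t - 12. En substituant t = 2: j(2) = 996.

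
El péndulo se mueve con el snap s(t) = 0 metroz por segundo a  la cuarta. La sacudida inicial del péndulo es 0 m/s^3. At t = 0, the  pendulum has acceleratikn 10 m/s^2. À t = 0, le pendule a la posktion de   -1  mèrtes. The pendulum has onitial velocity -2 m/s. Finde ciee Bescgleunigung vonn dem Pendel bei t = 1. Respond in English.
To solve this, we need to take 2 integrals of our snap equation s(t) = 0. Finding the integral of s(t) and using j(0) = 0: j(t) = 0. Integrating jerk and using the initial condition a(0) = 10, we get a(t) = 10. From the given acceleration equation a(t) = 10, we substitute t = 1 to get a = 10.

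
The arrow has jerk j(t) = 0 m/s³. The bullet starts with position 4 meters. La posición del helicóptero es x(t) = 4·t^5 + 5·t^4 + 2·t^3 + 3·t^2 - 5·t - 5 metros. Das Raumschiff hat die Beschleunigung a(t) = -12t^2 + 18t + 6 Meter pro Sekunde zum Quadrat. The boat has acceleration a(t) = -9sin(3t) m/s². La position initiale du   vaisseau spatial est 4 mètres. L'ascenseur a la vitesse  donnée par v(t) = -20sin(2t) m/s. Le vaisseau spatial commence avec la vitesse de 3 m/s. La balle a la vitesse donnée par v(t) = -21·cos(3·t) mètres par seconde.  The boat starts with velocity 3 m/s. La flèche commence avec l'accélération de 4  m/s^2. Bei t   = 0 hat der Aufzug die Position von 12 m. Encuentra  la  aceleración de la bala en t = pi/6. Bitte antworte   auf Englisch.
Starting from velocity v(t) = -21·cos(3·t), we take 1 derivative. The derivative of velocity gives acceleration: a(t) = 63·sin(3·t). From the given acceleration equation a(t) = 63·sin(3·t), we substitute t = pi/6 to get a = 63.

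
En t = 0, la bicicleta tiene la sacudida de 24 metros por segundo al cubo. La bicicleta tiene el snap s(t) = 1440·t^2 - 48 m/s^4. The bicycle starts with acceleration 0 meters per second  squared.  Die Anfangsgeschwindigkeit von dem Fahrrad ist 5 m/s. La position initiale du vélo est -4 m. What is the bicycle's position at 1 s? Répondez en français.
Nous devons intégrer notre équation du snap s(t) = 1440·t^2 - 48 4 fois. L'intégrale du snap, avec j(0) = 24, donne le jerk: j(t) = 480·t^3 - 48·t + 24. En prenant ∫j(t)dt et en appliquant a(0) = 0, nous trouvons a(t) = 24·t·(5·t^3 - t + 1). En intégrant l'accélération et en utilisant la condition initiale v(0) = 5, nous obtenons v(t) = 24·t^5 - 8·t^3 + 12·t^2 + 5. L'intégrale de la vitesse, avec x(0) = -4, donne la position: x(t) = 4·t^6 - 2·t^4 + 4·t^3 + 5·t - 4. De l'équation de la position x(t) = 4·t^6 - 2·t^4 + 4·t^3 + 5·t - 4, nous substituons t = 1 pour obtenir x = 7.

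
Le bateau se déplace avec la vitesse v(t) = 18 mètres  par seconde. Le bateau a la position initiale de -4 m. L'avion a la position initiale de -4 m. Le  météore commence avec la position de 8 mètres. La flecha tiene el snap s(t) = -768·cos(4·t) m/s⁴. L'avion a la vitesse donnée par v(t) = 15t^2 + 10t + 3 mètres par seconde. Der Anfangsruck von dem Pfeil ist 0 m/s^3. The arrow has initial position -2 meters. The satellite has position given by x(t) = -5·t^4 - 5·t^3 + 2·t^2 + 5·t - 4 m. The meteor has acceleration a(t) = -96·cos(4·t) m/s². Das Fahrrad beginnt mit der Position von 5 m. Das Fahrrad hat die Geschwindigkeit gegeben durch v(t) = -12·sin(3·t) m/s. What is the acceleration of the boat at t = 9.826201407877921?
To solve this, we need to take 1 derivative of our velocity equation v(t) = 18. Differentiating velocity, we get acceleration: a(t) = 0. Using a(t) = 0 and substituting t = 9.826201407877921, we find a = 0.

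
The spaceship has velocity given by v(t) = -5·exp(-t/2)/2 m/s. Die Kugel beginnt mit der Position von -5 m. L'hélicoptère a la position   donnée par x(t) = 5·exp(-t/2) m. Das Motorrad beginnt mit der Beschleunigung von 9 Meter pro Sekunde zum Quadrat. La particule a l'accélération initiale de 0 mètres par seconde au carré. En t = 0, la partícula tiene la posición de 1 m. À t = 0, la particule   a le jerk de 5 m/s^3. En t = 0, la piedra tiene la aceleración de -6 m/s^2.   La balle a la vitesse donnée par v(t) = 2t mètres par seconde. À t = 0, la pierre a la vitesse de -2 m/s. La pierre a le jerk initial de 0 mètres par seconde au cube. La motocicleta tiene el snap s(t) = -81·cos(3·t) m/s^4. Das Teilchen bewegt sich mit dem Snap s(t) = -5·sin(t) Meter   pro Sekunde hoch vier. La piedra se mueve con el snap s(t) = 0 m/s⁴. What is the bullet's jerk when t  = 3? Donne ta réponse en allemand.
Wir müssen unsere Gleichung für die Geschwindigkeit v(t) = 2·t 2-mal ableiten. Mit d/dt von v(t) finden wir a(t) = 2. Die Ableitung von der Beschleunigung ergibt den Ruck: j(t) = 0. Aus der Gleichung für den Ruck j(t) = 0, setzen wir t = 3 ein und erhalten j = 0.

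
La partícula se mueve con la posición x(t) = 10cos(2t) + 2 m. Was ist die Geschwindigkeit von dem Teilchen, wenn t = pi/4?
Wir müssen unsere Gleichung für die Position x(t) = 10·cos(2·t) + 2 1-mal ableiten. Mit d/dt von x(t) finden wir v(t) = -20·sin(2·t). Wir haben die Geschwindigkeit v(t) = -20·sin(2·t). Durch Einsetzen von t = pi/4: v(pi/4) = -20.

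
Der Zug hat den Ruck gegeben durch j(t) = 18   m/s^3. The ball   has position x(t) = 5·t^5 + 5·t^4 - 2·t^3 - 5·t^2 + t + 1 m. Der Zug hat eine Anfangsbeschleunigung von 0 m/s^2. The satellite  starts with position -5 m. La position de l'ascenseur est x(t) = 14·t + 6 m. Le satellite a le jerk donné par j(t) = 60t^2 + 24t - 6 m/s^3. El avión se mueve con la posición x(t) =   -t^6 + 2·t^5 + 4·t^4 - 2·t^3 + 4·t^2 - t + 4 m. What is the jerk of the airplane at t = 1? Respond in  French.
Nous devons dériver notre équation de la position x(t) = -t^6 + 2·t^5 + 4·t^4 - 2·t^3 + 4·t^2 - t + 4 3 fois. La dérivée de la position donne la vitesse: v(t) = -6·t^5 + 10·t^4 + 16·t^3 - 6·t^2 + 8·t - 1. En prenant d/dt de v(t), nous trouvons a(t) = -30·t^4 + 40·t^3 + 48·t^2 - 12·t + 8. En prenant d/dt de a(t), nous trouvons j(t) = -120·t^3 + 120·t^2 + 96·t - 12. Nous avons le jerk j(t) = -120·t^3 + 120·t^2 + 96·t - 12. En substituant t = 1: j(1) = 84.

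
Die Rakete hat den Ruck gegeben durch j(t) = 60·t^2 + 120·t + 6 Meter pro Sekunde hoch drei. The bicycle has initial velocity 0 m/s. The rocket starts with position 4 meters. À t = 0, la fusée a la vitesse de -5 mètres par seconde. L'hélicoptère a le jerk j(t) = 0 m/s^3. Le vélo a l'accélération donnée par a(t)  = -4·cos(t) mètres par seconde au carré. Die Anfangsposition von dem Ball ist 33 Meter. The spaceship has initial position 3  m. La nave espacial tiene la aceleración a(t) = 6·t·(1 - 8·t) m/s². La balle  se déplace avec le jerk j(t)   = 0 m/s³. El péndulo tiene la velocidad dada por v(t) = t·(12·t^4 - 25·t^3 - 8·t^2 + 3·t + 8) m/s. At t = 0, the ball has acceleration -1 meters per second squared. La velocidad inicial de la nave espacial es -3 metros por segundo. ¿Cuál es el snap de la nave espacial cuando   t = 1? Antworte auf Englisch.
To solve this, we need to take 2 derivatives of our acceleration equation a(t) = 6·t·(1 - 8·t). Taking d/dt of a(t), we find j(t) = 6 - 96·t. Taking d/dt of j(t), we find s(t) = -96. From the given snap equation s(t) = -96, we substitute t = 1 to get s = -96.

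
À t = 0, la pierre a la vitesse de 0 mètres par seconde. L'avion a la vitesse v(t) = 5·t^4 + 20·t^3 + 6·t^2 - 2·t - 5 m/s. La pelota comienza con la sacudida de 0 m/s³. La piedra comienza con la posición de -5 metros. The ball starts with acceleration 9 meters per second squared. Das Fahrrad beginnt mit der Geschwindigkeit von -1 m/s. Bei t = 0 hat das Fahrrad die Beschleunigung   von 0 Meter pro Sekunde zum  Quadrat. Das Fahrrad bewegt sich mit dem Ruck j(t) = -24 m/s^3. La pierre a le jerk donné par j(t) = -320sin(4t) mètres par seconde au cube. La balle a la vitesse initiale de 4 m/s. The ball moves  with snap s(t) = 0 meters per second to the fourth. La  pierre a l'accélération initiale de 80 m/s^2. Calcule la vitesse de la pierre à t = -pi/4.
En partant du jerk j(t) = -320·sin(4·t), nous prenons 2 primitives. L'intégrale du jerk est l'accélération. En utilisant a(0) = 80, nous obtenons a(t) = 80·cos(4·t). En prenant ∫a(t)dt et en appliquant v(0) = 0, nous trouvons v(t) = 20·sin(4·t). En utilisant v(t) = 20·sin(4·t) et en substituant t = -pi/4, nous trouvons v = 0.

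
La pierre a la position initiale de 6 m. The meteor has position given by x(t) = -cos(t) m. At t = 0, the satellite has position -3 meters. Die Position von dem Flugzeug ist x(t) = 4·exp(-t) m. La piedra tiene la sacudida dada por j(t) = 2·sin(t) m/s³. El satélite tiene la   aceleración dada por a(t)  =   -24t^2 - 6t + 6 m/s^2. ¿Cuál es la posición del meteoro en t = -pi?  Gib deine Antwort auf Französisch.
Nous avons la position x(t) = -cos(t). En substituant t = -pi: x(-pi) = 1.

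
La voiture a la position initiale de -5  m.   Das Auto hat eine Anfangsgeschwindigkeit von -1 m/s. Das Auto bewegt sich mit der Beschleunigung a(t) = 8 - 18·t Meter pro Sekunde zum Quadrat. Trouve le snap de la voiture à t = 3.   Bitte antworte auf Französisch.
En partant de l'accélération a(t) = 8 - 18·t, nous prenons 2 dérivées. En dérivant l'accélération, nous obtenons le jerk: j(t) = -18. En dérivant le jerk, nous obtenons le snap: s(t) = 0. De l'équation du snap s(t) = 0, nous substituons t = 3 pour obtenir s = 0.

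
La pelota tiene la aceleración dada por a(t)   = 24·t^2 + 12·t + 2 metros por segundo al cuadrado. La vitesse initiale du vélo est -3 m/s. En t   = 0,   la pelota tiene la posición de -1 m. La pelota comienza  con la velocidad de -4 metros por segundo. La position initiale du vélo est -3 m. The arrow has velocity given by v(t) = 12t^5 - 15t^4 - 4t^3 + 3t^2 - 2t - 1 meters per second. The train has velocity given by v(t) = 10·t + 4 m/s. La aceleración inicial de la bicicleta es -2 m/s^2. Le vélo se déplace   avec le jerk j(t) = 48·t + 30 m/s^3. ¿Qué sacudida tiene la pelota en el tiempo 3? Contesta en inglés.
Starting from acceleration a(t) = 24·t^2 + 12·t + 2, we take 1 derivative. The derivative of acceleration gives jerk: j(t) = 48·t + 12. From the given jerk equation j(t) = 48·t + 12, we substitute t = 3 to get j = 156.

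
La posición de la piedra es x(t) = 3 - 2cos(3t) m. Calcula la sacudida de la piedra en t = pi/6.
Debemos derivar nuestra ecuación de la posición x(t) = 3 - 2·cos(3·t) 3 veces. La derivada de la posición da la velocidad: v(t) = 6·sin(3·t). Tomando d/dt de v(t), encontramos a(t) = 18·cos(3·t). Derivando la aceleración, obtenemos la sacudida: j(t) = -54·sin(3·t). Tenemos la sacudida j(t) = -54·sin(3·t). Sustituyendo t = pi/6: j(pi/6) = -54.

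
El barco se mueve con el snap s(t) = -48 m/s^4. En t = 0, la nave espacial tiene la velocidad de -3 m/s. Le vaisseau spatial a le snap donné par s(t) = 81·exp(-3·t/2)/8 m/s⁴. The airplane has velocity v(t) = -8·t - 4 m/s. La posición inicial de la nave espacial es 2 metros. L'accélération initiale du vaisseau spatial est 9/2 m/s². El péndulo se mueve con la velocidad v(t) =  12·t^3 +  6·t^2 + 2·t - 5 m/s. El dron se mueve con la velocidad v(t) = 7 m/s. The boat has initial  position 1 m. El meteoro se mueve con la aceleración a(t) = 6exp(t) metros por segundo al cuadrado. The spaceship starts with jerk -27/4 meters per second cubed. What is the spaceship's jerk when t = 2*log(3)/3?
Starting from snap s(t) = 81·exp(-3·t/2)/8, we take 1 antiderivative. Integrating snap and using the initial condition j(0) = -27/4, we get j(t) = -27·exp(-3·t/2)/4. Using j(t) = -27·exp(-3·t/2)/4 and substituting t = 2*log(3)/3, we find j = -9/4.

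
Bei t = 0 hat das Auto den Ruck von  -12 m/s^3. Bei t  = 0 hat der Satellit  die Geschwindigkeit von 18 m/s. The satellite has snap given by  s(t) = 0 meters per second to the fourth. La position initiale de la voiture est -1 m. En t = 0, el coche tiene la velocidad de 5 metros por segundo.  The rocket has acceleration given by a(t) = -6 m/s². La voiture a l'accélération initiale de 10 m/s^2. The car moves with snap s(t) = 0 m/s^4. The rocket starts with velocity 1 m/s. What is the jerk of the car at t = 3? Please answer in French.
Nous devons intégrer notre équation du snap s(t) = 0 1 fois. En prenant ∫s(t)dt et en appliquant j(0) = -12, nous trouvons j(t) = -12. De l'équation du jerk j(t) = -12, nous substituons t = 3 pour obtenir j = -12.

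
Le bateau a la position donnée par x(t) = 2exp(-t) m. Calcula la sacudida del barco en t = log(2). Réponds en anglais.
We must differentiate our position equation x(t) = 2·exp(-t) 3 times. Taking d/dt of x(t), we find v(t) = -2·exp(-t). Taking d/dt of v(t), we find a(t) = 2·exp(-t). Differentiating acceleration, we get jerk: j(t) = -2·exp(-t). From the given jerk equation j(t) = -2·exp(-t), we substitute t = log(2) to get j = -1.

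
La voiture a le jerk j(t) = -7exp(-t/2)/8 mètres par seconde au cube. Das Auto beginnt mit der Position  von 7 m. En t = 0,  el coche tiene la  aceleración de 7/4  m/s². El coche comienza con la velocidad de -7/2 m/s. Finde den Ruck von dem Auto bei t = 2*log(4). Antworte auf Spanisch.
De la ecuación de la sacudida j(t) = -7·exp(-t/2)/8, sustituimos t = 2*log(4) para obtener j = -7/32.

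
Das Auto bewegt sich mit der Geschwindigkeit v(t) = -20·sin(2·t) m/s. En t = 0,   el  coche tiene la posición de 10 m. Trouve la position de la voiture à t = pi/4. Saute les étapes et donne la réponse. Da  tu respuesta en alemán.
Die Antwort ist 0.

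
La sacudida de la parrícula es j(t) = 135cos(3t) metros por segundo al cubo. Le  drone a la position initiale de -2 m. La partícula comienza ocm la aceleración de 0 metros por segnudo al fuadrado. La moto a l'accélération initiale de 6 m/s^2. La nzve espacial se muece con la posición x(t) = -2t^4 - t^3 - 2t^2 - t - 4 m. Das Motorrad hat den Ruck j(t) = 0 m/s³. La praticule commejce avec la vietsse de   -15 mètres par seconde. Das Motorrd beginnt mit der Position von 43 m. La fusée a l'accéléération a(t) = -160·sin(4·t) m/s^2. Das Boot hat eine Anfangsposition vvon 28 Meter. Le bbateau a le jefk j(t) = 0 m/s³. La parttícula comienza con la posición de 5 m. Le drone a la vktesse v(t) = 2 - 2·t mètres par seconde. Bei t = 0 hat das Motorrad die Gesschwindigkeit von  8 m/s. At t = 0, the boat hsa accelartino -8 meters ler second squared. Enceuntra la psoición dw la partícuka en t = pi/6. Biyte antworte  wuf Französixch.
Pour résoudre ceci, nous devons prendre 3 intégrales de notre équation du jerk j(t) = 135·cos(3·t). L'intégrale du jerk est l'accélération. En utilisant a(0) = 0, nous obtenons a(t) = 45·sin(3·t). En prenant ∫a(t)dt et en appliquant v(0) = -15, nous trouvons v(t) = -15·cos(3·t). En prenant ∫v(t)dt et en appliquant x(0) = 5, nous trouvons x(t) = 5 - 5·sin(3·t). En utilisant x(t) = 5 - 5·sin(3·t) et en substituant t = pi/6, nous trouvons x = 0.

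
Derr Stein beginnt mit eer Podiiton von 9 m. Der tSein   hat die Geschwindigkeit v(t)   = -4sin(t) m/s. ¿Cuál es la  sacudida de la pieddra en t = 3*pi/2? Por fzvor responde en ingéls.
To solve this, we need to take 2 derivatives of our velocity equation v(t) = -4·sin(t). Differentiating velocity, we get acceleration: a(t) = -4·cos(t). Taking d/dt of a(t), we find j(t) = 4·sin(t). Using j(t) = 4·sin(t) and substituting t = 3*pi/2, we find j = -4.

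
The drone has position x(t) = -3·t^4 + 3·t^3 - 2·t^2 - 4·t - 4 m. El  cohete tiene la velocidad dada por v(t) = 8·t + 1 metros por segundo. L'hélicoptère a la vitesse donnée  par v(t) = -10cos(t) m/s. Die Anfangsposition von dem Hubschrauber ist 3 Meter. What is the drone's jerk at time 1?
Starting from position x(t) = -3·t^4 + 3·t^3 - 2·t^2 - 4·t - 4, we take 3 derivatives. Differentiating position, we get velocity: v(t) = -12·t^3 + 9·t^2 - 4·t - 4. Taking d/dt of v(t), we find a(t) = -36·t^2 + 18·t - 4. The derivative of acceleration gives jerk: j(t) = 18 - 72·t. Using j(t) = 18 - 72·t and substituting t = 1, we find j = -54.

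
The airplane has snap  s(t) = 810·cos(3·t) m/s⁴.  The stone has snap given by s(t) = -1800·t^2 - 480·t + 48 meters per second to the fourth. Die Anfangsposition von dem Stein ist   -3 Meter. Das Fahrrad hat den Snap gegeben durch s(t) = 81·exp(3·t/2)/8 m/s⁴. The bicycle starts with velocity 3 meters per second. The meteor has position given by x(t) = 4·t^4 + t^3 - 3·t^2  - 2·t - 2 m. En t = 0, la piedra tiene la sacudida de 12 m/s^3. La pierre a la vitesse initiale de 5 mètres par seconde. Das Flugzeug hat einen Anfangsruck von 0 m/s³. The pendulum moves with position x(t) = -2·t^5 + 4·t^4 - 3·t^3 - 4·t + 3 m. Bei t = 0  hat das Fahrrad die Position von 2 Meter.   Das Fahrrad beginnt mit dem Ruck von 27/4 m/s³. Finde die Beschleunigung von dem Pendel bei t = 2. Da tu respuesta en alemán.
Um dies zu lösen, müssen wir 2 Ableitungen unserer Gleichung für die Position x(t) = -2·t^5 + 4·t^4 - 3·t^3 - 4·t + 3 nehmen. Durch Ableiten von der Position erhalten wir die Geschwindigkeit: v(t) = -10·t^4 + 16·t^3 - 9·t^2 - 4. Die Ableitung von der Geschwindigkeit ergibt die Beschleunigung: a(t) = -40·t^3 + 48·t^2 - 18·t. Aus der Gleichung für die Beschleunigung a(t) = -40·t^3 + 48·t^2 - 18·t, setzen wir t = 2 ein und erhalten a = -164.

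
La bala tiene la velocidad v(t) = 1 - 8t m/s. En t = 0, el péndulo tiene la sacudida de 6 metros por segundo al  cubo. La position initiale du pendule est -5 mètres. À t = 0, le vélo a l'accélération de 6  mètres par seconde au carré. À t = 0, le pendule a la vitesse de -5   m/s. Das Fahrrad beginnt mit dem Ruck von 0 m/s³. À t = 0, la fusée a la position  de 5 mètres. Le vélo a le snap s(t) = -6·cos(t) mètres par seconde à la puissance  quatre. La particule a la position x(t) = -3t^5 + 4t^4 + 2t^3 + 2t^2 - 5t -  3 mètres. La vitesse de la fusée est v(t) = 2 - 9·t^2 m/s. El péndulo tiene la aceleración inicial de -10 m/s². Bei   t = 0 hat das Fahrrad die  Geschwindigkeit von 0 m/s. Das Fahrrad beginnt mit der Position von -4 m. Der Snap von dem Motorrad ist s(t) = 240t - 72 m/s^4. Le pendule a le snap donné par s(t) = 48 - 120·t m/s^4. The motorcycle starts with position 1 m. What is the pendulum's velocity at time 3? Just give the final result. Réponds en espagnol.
En t = 3, v = -197.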